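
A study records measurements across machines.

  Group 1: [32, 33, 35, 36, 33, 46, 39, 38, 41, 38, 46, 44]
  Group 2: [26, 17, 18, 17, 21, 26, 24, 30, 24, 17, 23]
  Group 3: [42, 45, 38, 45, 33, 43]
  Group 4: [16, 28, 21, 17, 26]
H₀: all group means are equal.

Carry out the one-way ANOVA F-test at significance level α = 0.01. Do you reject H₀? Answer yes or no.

Group means [38.42, 22.09, 41.00, 21.60], grand mean 31.118
SSB = Σnᵢ(x̄ᵢ−x̄)² = 2574.504; SSW = ΣΣ(x−x̄ᵢ)² = 691.026
MSB = 2574.504/3 = 858.1679; MSW = 691.026/30 = 23.0342
F = MSB/MSW = 37.2563
df = (3, 30)
p-value (upper-tail) = 0.00000
At α=0.01: p < α → reject H₀

reject H₀: yes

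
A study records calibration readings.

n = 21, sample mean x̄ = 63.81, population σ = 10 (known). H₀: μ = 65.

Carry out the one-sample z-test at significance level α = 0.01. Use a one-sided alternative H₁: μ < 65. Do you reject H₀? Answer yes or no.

reject H₀: no

SE = σ/√n = 10/√21 = 2.1822
z = (x̄−μ₀)/SE = (63.81−65)/2.1822 = -0.5453
p-value (one-sided, H₁ less) = 0.29276
At α=0.01: p ≥ α → fail to reject H₀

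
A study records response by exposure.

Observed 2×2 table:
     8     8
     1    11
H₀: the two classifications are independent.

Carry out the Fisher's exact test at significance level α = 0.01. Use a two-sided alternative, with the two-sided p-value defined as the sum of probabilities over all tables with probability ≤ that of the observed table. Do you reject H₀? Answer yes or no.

Margins: r₁=16, r₂=12, c₁=9, c₂=19, n=28
p_obs = C(16,8)·C(12,1)/C(28,9); sum pmf over tables with pmf ≤ p_obs
p-value (two-sided) = 0.03896
At α=0.01: p ≥ α → fail to reject H₀

reject H₀: no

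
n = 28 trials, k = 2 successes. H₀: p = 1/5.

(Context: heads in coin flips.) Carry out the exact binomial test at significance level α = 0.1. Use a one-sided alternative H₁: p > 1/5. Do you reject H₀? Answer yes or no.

reject H₀: no

Exact binomial: n=28, k=2, p₀=1/5=0.2000
P(X≥2) from Σ C(n,i)·p₀^i·(1−p₀)^(n−i)
p-value (one-sided, H₁ greater) = 0.98453
At α=0.1: p ≥ α → fail to reject H₀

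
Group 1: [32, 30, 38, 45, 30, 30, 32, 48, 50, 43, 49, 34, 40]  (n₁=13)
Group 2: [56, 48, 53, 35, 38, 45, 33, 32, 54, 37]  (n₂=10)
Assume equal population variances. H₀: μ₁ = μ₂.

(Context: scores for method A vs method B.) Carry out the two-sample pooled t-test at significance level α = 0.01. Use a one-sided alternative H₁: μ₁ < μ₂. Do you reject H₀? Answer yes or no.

reject H₀: no

x̄₁=38.538, s₁=7.742, n₁=13
x̄₂=43.100, s₂=9.219, n₂=10
s_p² = [12·7.742² + 9·9.219²]/21 = 70.6729
SE = √(s_p²·(1/13+1/10)) = 3.5361
t = (38.538−43.100)/3.5361 = -1.2900
df = 21
p-value (one-sided, H₁ less) = 0.10554
At α=0.01: p ≥ α → fail to reject H₀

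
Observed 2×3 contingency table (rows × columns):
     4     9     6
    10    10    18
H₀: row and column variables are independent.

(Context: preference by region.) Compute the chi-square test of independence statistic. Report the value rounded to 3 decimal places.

Row totals [19, 38], col totals [14, 19, 24], n=57
χ² = (4−4.67)²/4.67 + (9−6.33)²/6.33 + (6−8.00)²/8.00 + (10−9.33)²/9.33 + (10−12.67)²/12.67 + (18−16.00)²/16.00 = 2.5771
df = 2

test statistic = 2.577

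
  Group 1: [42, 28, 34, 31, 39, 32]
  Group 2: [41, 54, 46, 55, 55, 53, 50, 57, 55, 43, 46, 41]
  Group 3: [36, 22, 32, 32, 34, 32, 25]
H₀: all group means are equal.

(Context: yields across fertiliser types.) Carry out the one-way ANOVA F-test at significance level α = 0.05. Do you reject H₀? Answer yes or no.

Group means [34.33, 49.67, 30.43], grand mean 40.600
SSB = Σnᵢ(x̄ᵢ−x̄)² = 1946.286; SSW = ΣΣ(x−x̄ᵢ)² = 679.714
MSB = 1946.286/2 = 973.1429; MSW = 679.714/22 = 30.8961
F = MSB/MSW = 31.4973
df = (2, 22)
p-value (upper-tail) = 0.00000
At α=0.05: p < α → reject H₀

reject H₀: yes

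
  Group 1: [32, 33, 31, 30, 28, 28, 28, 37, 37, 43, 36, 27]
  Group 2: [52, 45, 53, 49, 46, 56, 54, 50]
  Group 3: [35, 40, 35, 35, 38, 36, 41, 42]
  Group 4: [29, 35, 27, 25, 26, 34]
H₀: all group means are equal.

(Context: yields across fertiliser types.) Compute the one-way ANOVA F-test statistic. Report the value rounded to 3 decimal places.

test statistic = 40.307

Group means [32.50, 50.62, 37.75, 29.33], grand mean 37.441
SSB = Σnᵢ(x̄ᵢ−x̄)² = 2078.674; SSW = ΣΣ(x−x̄ᵢ)² = 515.708
MSB = 2078.674/3 = 692.8913; MSW = 515.708/30 = 17.1903
F = MSB/MSW = 40.3072
df = (3, 30)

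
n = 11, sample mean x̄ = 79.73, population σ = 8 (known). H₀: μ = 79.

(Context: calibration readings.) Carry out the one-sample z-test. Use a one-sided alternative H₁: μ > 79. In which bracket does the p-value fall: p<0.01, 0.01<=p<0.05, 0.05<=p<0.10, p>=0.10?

SE = σ/√n = 8/√11 = 2.4121
z = (x̄−μ₀)/SE = (79.73−79)/2.4121 = 0.3026
p-value (one-sided, H₁ greater) = 0.38108
→ bracket: p>=0.10

p-value bracket: p>=0.10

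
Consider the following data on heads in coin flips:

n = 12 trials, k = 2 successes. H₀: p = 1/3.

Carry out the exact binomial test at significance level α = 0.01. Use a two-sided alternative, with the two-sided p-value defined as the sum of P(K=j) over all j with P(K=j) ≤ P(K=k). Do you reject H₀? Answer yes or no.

Exact binomial: n=12, k=2, p₀=1/3=0.3333
P(X=j) = C(n,j)·p₀^j·(1−p₀)^(n−j); p = Σ P(X=j) over j with P(X=j) ≤ P(X=2)
p-value (two-sided) = 0.35885
At α=0.01: p ≥ α → fail to reject H₀

reject H₀: no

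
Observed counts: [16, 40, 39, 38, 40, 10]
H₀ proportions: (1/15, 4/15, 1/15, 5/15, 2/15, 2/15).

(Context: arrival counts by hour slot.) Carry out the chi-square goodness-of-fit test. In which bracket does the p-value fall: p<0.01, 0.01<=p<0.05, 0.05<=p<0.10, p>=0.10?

n = 183; E_i = n·p_i = [12.20, 48.80, 12.20, 61.00, 24.40, 24.40]
χ² = (16−12.20)²/12.20 + (40−48.80)²/48.80 + (39−12.20)²/12.20 + (38−61.00)²/61.00 + (40−24.40)²/24.40 + (10−24.40)²/24.40 = 88.7869
df = 5
p-value (upper-tail) = 0.00000
→ bracket: p<0.01

p-value bracket: p<0.01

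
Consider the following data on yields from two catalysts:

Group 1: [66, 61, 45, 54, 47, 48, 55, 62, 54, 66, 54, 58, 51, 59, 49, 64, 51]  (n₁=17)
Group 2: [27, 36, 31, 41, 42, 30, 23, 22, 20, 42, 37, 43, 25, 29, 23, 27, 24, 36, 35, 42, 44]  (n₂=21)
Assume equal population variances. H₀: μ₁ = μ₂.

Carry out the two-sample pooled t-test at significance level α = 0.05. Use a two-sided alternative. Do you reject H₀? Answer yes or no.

reject H₀: yes

x̄₁=55.529, s₁=6.672, n₁=17
x̄₂=32.333, s₂=8.039, n₂=21
s_p² = [16·6.672² + 20·8.039²]/36 = 55.6917
SE = √(s_p²·(1/17+1/21)) = 2.4347
t = (55.529−32.333)/2.4347 = 9.5271
df = 36
p-value (two-sided) = 0.00000
At α=0.05: p < α → reject H₀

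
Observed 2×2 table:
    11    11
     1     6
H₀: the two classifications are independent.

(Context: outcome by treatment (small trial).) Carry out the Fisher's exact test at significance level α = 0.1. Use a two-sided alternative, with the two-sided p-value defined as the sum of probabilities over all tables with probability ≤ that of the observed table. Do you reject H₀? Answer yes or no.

Margins: r₁=22, r₂=7, c₁=12, c₂=17, n=29
p_obs = C(22,11)·C(7,1)/C(29,12); sum pmf over tables with pmf ≤ p_obs
p-value (two-sided) = 0.18720
At α=0.1: p ≥ α → fail to reject H₀

reject H₀: no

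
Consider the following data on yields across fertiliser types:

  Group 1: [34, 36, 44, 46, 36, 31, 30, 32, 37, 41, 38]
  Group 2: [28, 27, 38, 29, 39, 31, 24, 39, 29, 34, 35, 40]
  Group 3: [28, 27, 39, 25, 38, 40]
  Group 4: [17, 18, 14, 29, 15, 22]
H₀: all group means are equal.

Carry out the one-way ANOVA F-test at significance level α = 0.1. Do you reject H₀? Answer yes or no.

Group means [36.82, 32.75, 32.83, 19.17], grand mean 31.714
SSB = Σnᵢ(x̄ᵢ−x̄)² = 1251.590; SSW = ΣΣ(x−x̄ᵢ)² = 985.553
MSB = 1251.590/3 = 417.1966; MSW = 985.553/31 = 31.7920
F = MSB/MSW = 13.1227
df = (3, 31)
p-value (upper-tail) = 0.00001
At α=0.1: p < α → reject H₀

reject H₀: yes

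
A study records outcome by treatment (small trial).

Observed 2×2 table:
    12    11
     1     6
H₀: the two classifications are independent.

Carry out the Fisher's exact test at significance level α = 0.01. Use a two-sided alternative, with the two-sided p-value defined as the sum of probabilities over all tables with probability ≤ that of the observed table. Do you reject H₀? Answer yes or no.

Margins: r₁=23, r₂=7, c₁=13, c₂=17, n=30
p_obs = C(23,12)·C(7,1)/C(30,13); sum pmf over tables with pmf ≤ p_obs
p-value (two-sided) = 0.10375
At α=0.01: p ≥ α → fail to reject H₀

reject H₀: no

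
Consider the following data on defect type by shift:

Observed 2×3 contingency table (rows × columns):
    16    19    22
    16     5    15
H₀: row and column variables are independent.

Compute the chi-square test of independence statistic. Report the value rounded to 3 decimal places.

Row totals [57, 36], col totals [32, 24, 37], n=93
χ² = (16−19.61)²/19.61 + (19−14.71)²/14.71 + (22−22.68)²/22.68 + (16−12.39)²/12.39 + (5−9.29)²/9.29 + (15−14.32)²/14.32 = 5.0042
df = 2

test statistic = 5.004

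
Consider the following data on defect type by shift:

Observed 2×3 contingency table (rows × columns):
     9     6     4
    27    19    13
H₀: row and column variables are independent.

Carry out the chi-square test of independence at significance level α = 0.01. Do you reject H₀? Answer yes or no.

Row totals [19, 59], col totals [36, 25, 17], n=78
χ² = (9−8.77)²/8.77 + (6−6.09)²/6.09 + (4−4.14)²/4.14 + (27−27.23)²/27.23 + (19−18.91)²/18.91 + (13−12.86)²/12.86 = 0.0161
df = 2
p-value (upper-tail) = 0.99197
At α=0.01: p ≥ α → fail to reject H₀

reject H₀: no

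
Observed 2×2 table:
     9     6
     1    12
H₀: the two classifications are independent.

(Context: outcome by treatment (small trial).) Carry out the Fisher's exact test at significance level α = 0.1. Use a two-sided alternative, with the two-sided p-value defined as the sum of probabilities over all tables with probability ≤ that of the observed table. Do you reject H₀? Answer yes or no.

Margins: r₁=15, r₂=13, c₁=10, c₂=18, n=28
p_obs = C(15,9)·C(13,1)/C(28,10); sum pmf over tables with pmf ≤ p_obs
p-value (two-sided) = 0.00603
At α=0.1: p < α → reject H₀

reject H₀: yes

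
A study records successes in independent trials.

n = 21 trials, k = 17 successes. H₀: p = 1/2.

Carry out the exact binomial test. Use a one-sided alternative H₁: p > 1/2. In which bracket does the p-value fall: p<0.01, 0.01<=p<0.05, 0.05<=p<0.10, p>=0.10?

Exact binomial: n=21, k=17, p₀=1/2=0.5000
P(X≥17) from Σ C(n,i)·p₀^i·(1−p₀)^(n−i)
p-value (one-sided, H₁ greater) = 0.00360
→ bracket: p<0.01

p-value bracket: p<0.01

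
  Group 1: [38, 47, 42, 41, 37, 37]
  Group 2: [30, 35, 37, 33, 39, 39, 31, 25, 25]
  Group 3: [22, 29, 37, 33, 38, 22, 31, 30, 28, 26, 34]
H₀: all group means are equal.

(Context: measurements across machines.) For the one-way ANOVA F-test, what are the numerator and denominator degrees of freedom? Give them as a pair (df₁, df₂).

degrees of freedom = [2, 23]

k = 3 groups, N = 26 total
df = (k−1, N−k) = (3−1, 26−3) = (2, 23)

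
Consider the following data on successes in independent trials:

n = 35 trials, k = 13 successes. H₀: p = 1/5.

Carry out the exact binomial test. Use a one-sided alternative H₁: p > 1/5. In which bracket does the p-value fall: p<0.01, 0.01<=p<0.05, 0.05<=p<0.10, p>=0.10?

Exact binomial: n=35, k=13, p₀=1/5=0.2000
P(X≥13) from Σ C(n,i)·p₀^i·(1−p₀)^(n−i)
p-value (one-sided, H₁ greater) = 0.01418
→ bracket: 0.01<=p<0.05

p-value bracket: 0.01<=p<0.05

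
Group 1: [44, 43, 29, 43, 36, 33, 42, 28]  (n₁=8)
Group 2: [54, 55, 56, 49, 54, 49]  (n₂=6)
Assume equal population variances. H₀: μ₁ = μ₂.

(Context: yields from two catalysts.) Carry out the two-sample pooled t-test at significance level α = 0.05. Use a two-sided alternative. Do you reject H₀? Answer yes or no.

x̄₁=37.250, s₁=6.628, n₁=8
x̄₂=52.833, s₂=3.061, n₂=6
s_p² = [7·6.628² + 5·3.061²]/12 = 29.5278
SE = √(s_p²·(1/8+1/6)) = 2.9347
t = (37.250−52.833)/2.9347 = -5.3101
df = 12
p-value (two-sided) = 0.00019
At α=0.05: p < α → reject H₀

reject H₀: yes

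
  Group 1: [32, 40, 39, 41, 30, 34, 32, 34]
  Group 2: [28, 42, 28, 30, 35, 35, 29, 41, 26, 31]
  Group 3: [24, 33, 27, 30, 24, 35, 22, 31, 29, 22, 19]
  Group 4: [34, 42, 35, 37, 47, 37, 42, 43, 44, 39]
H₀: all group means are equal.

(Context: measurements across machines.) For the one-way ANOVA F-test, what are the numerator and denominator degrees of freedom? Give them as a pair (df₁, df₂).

k = 4 groups, N = 39 total
df = (k−1, N−k) = (4−1, 39−4) = (3, 35)

degrees of freedom = [3, 35]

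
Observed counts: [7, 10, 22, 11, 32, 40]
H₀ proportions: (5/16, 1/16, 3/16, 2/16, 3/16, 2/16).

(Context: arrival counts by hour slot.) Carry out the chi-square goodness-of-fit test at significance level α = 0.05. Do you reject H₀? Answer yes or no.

n = 122; E_i = n·p_i = [38.12, 7.62, 22.88, 15.25, 22.88, 15.25]
χ² = (7−38.12)²/38.12 + (10−7.62)²/7.62 + (22−22.88)²/22.88 + (11−15.25)²/15.25 + (32−22.88)²/22.88 + (40−15.25)²/15.25 = 71.1760
df = 5
p-value (upper-tail) = 0.00000
At α=0.05: p < α → reject H₀

reject H₀: yes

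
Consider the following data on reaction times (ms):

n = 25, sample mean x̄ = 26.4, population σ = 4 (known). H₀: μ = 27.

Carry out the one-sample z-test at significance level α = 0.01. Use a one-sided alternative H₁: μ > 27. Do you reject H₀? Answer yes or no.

reject H₀: no

SE = σ/√n = 4/√25 = 0.8000
z = (x̄−μ₀)/SE = (26.4−27)/0.8000 = -0.7500
p-value (one-sided, H₁ greater) = 0.77337
At α=0.01: p ≥ α → fail to reject H₀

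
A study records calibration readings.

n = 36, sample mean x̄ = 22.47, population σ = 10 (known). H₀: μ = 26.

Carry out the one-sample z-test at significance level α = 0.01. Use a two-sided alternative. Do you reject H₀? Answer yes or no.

SE = σ/√n = 10/√36 = 1.6667
z = (x̄−μ₀)/SE = (22.47−26)/1.6667 = -2.1180
p-value (two-sided) = 0.03418
At α=0.01: p ≥ α → fail to reject H₀

reject H₀: no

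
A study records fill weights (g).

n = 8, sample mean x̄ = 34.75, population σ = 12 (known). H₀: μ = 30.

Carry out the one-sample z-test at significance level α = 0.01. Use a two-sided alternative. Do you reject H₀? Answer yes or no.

SE = σ/√n = 12/√8 = 4.2426
z = (x̄−μ₀)/SE = (34.75−30)/4.2426 = 1.1196
p-value (two-sided) = 0.26289
At α=0.01: p ≥ α → fail to reject H₀

reject H₀: no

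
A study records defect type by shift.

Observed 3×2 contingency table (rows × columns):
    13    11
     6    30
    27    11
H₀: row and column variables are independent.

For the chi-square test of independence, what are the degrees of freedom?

degrees of freedom = 2

df = (r−1)(c−1) = (3−1)·(2−1) = 2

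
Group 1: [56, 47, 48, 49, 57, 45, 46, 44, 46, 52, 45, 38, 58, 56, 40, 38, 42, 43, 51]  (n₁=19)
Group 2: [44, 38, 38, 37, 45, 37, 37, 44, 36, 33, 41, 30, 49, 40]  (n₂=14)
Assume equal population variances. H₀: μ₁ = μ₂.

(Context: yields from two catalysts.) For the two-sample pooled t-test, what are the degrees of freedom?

df = n₁ + n₂ − 2 = 19 + 14 − 2 = 31

degrees of freedom = 31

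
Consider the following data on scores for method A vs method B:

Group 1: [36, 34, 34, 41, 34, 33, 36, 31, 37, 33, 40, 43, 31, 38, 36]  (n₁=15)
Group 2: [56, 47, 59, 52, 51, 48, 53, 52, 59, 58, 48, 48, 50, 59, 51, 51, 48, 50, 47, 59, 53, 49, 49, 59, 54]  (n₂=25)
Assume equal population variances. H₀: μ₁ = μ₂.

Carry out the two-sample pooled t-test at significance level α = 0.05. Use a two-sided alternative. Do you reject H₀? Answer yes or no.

reject H₀: yes

x̄₁=35.800, s₁=3.529, n₁=15
x̄₂=52.400, s₂=4.291, n₂=25
s_p² = [14·3.529² + 24·4.291²]/38 = 16.2211
SE = √(s_p²·(1/15+1/25)) = 1.3154
t = (35.800−52.400)/1.3154 = -12.6199
df = 38
p-value (two-sided) = 0.00000
At α=0.05: p < α → reject H₀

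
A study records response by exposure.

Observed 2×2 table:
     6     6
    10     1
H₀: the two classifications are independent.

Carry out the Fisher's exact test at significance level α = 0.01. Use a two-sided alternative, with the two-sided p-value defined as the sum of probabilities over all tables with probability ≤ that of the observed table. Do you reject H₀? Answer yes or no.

reject H₀: no

Margins: r₁=12, r₂=11, c₁=16, c₂=7, n=23
p_obs = C(12,6)·C(11,10)/C(23,16); sum pmf over tables with pmf ≤ p_obs
p-value (two-sided) = 0.06865
At α=0.01: p ≥ α → fail to reject H₀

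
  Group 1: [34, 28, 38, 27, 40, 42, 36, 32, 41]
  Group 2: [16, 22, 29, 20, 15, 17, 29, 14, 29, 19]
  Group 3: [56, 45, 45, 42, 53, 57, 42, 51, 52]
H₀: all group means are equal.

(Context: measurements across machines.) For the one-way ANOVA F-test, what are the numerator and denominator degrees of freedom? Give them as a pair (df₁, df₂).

degrees of freedom = [2, 25]

k = 3 groups, N = 28 total
df = (k−1, N−k) = (3−1, 28−3) = (2, 25)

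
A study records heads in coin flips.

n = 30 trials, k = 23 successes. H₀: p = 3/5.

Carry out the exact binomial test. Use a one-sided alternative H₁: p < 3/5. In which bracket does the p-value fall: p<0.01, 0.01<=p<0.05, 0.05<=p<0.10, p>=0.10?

Exact binomial: n=30, k=23, p₀=3/5=0.6000
P(X≤23) from Σ C(n,i)·p₀^i·(1−p₀)^(n−i)
p-value (one-sided, H₁ less) = 0.98282
→ bracket: p>=0.10

p-value bracket: p>=0.10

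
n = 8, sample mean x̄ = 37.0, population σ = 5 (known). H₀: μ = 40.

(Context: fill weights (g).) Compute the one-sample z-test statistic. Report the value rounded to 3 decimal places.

test statistic = -1.697

SE = σ/√n = 5/√8 = 1.7678
z = (x̄−μ₀)/SE = (37.0−40)/1.7678 = -1.6971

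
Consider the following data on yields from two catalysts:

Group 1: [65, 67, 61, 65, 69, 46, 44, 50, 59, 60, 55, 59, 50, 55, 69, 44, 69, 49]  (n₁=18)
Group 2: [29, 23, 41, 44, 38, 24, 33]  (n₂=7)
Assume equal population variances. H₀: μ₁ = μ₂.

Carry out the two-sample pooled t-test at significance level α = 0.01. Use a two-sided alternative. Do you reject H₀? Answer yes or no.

reject H₀: yes

x̄₁=57.556, s₁=8.800, n₁=18
x̄₂=33.143, s₂=8.235, n₂=7
s_p² = [17·8.800² + 6·8.235²]/23 = 74.9262
SE = √(s_p²·(1/18+1/7)) = 3.8557
t = (57.556−33.143)/3.8557 = 6.3316
df = 23
p-value (two-sided) = 0.00000
At α=0.01: p < α → reject H₀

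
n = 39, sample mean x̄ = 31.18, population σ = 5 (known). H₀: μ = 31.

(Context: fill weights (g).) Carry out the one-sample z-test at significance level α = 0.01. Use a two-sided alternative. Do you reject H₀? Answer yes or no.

reject H₀: no

SE = σ/√n = 5/√39 = 0.8006
z = (x̄−μ₀)/SE = (31.18−31)/0.8006 = 0.2248
p-value (two-sided) = 0.82212
At α=0.01: p ≥ α → fail to reject H₀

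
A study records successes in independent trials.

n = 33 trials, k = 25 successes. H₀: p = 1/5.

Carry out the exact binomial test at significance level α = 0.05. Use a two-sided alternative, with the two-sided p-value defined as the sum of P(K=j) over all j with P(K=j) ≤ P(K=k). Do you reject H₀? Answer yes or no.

reject H₀: yes

Exact binomial: n=33, k=25, p₀=1/5=0.2000
P(X=j) = C(n,j)·p₀^j·(1−p₀)^(n−j); p = Σ P(X=j) over j with P(X=j) ≤ P(X=25)
p-value (two-sided) = 0.00000
At α=0.05: p < α → reject H₀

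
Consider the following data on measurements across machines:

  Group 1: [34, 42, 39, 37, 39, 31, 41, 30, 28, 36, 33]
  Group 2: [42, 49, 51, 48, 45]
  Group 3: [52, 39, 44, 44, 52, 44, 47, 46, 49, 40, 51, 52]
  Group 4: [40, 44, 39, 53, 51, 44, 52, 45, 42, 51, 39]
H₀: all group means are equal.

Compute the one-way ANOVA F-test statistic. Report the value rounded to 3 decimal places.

Group means [35.45, 47.00, 46.67, 45.45], grand mean 43.205
SSB = Σnᵢ(x̄ᵢ−x̄)² = 932.238; SSW = ΣΣ(x−x̄ᵢ)² = 790.121
MSB = 932.238/3 = 310.7459; MSW = 790.121/35 = 22.5749
F = MSB/MSW = 13.7651
df = (3, 35)

test statistic = 13.765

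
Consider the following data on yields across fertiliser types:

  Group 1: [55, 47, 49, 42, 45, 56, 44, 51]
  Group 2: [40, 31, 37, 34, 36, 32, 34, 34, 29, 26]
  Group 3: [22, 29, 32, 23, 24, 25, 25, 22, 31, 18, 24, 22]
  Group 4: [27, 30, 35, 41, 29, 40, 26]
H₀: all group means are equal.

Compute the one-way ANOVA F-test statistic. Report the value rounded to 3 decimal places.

test statistic = 41.161

Group means [48.62, 33.30, 24.75, 32.57], grand mean 33.703
SSB = Σnᵢ(x̄ᵢ−x̄)² = 2753.790; SSW = ΣΣ(x−x̄ᵢ)² = 735.939
MSB = 2753.790/3 = 917.9301; MSW = 735.939/33 = 22.3012
F = MSB/MSW = 41.1606
df = (3, 33)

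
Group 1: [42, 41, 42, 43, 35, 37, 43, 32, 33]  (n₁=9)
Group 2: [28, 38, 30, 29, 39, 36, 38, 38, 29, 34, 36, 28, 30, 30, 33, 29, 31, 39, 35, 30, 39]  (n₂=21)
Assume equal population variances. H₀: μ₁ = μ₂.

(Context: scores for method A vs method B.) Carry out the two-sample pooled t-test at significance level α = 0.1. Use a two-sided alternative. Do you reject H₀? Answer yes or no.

x̄₁=38.667, s₁=4.444, n₁=9
x̄₂=33.286, s₂=4.137, n₂=21
s_p² = [8·4.444² + 20·4.137²]/28 = 17.8673
SE = √(s_p²·(1/9+1/21)) = 1.6841
t = (38.667−33.286)/1.6841 = 3.1952
df = 28
p-value (two-sided) = 0.00345
At α=0.1: p < α → reject H₀

reject H₀: yes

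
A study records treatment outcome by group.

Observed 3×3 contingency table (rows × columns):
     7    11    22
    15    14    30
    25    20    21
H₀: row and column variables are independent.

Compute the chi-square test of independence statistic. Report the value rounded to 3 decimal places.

Row totals [40, 59, 66], col totals [47, 45, 73], n=165
χ² = (7−11.39)²/11.39 + (11−10.91)²/10.91 + (22−17.70)²/17.70 + (15−16.81)²/16.81 + (14−16.09)²/16.09 + (30−26.10)²/26.10 + (25−18.80)²/18.80 + (20−18.00)²/18.00 + (21−29.20)²/29.20 = 8.3587
df = 4

test statistic = 8.359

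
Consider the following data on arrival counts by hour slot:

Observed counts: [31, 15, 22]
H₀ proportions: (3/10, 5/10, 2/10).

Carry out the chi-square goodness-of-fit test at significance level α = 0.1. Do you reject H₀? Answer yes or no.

reject H₀: yes

n = 68; E_i = n·p_i = [20.40, 34.00, 13.60]
χ² = (31−20.40)²/20.40 + (15−34.00)²/34.00 + (22−13.60)²/13.60 = 21.3137
df = 2
p-value (upper-tail) = 0.00002
At α=0.1: p < α → reject H₀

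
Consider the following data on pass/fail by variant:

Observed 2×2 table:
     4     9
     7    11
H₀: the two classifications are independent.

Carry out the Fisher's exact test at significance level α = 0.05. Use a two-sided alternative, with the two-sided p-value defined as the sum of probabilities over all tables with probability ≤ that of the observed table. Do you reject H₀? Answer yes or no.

reject H₀: no

Margins: r₁=13, r₂=18, c₁=11, c₂=20, n=31
p_obs = C(13,4)·C(18,7)/C(31,11); sum pmf over tables with pmf ≤ p_obs
p-value (two-sided) = 0.71783
At α=0.05: p ≥ α → fail to reject H₀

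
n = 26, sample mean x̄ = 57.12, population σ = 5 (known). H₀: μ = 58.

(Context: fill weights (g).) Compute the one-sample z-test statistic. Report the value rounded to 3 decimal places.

SE = σ/√n = 5/√26 = 0.9806
z = (x̄−μ₀)/SE = (57.12−58)/0.9806 = -0.8974

test statistic = -0.897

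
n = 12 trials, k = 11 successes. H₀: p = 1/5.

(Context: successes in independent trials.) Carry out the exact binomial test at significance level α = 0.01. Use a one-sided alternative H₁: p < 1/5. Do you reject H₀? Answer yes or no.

Exact binomial: n=12, k=11, p₀=1/5=0.2000
P(X≤11) from Σ C(n,i)·p₀^i·(1−p₀)^(n−i)
p-value (one-sided, H₁ less) = 1.00000
At α=0.01: p ≥ α → fail to reject H₀

reject H₀: no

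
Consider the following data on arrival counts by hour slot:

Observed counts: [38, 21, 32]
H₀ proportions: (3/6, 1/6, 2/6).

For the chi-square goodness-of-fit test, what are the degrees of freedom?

df = k − 1 = 3 − 1 = 2

degrees of freedom = 2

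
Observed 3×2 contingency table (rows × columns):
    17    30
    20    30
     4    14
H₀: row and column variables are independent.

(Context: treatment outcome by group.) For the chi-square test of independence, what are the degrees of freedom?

df = (r−1)(c−1) = (3−1)·(2−1) = 2

degrees of freedom = 2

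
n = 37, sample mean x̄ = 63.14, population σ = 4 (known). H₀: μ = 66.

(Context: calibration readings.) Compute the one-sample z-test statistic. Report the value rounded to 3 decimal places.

test statistic = -4.349

SE = σ/√n = 4/√37 = 0.6576
z = (x̄−μ₀)/SE = (63.14−66)/0.6576 = -4.3492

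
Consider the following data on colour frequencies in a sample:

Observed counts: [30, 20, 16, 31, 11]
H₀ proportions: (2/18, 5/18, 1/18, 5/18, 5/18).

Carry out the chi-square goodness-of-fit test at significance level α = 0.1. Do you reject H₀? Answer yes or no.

reject H₀: yes

n = 108; E_i = n·p_i = [12.00, 30.00, 6.00, 30.00, 30.00]
χ² = (30−12.00)²/12.00 + (20−30.00)²/30.00 + (16−6.00)²/6.00 + (31−30.00)²/30.00 + (11−30.00)²/30.00 = 59.0667
df = 4
p-value (upper-tail) = 0.00000
At α=0.1: p < α → reject H₀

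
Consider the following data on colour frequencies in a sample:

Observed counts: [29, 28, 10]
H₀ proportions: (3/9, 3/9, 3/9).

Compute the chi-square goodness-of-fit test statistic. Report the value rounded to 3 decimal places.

n = 67; E_i = n·p_i = [22.33, 22.33, 22.33]
χ² = (29−22.33)²/22.33 + (28−22.33)²/22.33 + (10−22.33)²/22.33 = 10.2388
df = 2

test statistic = 10.239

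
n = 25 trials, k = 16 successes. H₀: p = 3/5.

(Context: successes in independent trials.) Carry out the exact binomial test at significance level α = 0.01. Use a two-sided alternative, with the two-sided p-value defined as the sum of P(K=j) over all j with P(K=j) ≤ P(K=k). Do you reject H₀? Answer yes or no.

Exact binomial: n=25, k=16, p₀=3/5=0.6000
P(X=j) = C(n,j)·p₀^j·(1−p₀)^(n−j); p = Σ P(X=j) over j with P(X=j) ≤ P(X=16)
p-value (two-sided) = 0.83884
At α=0.01: p ≥ α → fail to reject H₀

reject H₀: no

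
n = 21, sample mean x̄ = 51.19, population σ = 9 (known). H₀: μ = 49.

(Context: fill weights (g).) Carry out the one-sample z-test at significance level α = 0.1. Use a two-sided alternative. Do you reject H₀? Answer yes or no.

reject H₀: no

SE = σ/√n = 9/√21 = 1.9640
z = (x̄−μ₀)/SE = (51.19−49)/1.9640 = 1.1151
p-value (two-sided) = 0.26481
At α=0.1: p ≥ α → fail to reject H₀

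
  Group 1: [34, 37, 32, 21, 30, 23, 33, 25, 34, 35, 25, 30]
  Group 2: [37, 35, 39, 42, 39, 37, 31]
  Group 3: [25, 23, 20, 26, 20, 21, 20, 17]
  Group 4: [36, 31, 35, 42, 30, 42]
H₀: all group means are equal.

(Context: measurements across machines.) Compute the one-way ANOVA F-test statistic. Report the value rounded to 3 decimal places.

Group means [29.92, 37.14, 21.50, 36.00], grand mean 30.515
SSB = Σnᵢ(x̄ᵢ−x̄)² = 1142.469; SSW = ΣΣ(x−x̄ᵢ)² = 567.774
MSB = 1142.469/3 = 380.8229; MSW = 567.774/29 = 19.5784
F = MSB/MSW = 19.4512
df = (3, 29)

test statistic = 19.451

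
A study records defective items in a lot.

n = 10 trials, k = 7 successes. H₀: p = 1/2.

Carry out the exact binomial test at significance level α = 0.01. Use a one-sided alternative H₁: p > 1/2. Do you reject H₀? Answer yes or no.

reject H₀: no

Exact binomial: n=10, k=7, p₀=1/2=0.5000
P(X≥7) from Σ C(n,i)·p₀^i·(1−p₀)^(n−i)
p-value (one-sided, H₁ greater) = 0.17188
At α=0.01: p ≥ α → fail to reject H₀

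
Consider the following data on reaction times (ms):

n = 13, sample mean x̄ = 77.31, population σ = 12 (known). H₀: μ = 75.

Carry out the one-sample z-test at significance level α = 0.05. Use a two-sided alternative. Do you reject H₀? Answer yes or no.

reject H₀: no

SE = σ/√n = 12/√13 = 3.3282
z = (x̄−μ₀)/SE = (77.31−75)/3.3282 = 0.6941
p-value (two-sided) = 0.48764
At α=0.05: p ≥ α → fail to reject H₀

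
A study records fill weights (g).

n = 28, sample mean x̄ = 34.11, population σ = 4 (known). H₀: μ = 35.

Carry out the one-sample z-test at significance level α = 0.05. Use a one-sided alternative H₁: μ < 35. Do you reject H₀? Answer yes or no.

reject H₀: no

SE = σ/√n = 4/√28 = 0.7559
z = (x̄−μ₀)/SE = (34.11−35)/0.7559 = -1.1774
p-value (one-sided, H₁ less) = 0.11953
At α=0.05: p ≥ α → fail to reject H₀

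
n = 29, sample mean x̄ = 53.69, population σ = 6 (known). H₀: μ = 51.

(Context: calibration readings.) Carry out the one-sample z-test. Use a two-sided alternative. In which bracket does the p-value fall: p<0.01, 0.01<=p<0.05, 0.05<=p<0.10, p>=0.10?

p-value bracket: 0.01<=p<0.05

SE = σ/√n = 6/√29 = 1.1142
z = (x̄−μ₀)/SE = (53.69−51)/1.1142 = 2.4143
p-value (two-sided) = 0.01576
→ bracket: 0.01<=p<0.05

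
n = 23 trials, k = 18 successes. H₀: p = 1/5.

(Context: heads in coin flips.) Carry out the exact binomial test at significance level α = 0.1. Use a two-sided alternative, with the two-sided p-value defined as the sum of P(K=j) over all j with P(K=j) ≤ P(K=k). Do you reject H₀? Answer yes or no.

reject H₀: yes

Exact binomial: n=23, k=18, p₀=1/5=0.2000
P(X=j) = C(n,j)·p₀^j·(1−p₀)^(n−j); p = Σ P(X=j) over j with P(X=j) ≤ P(X=18)
p-value (two-sided) = 0.00000
At α=0.1: p < α → reject H₀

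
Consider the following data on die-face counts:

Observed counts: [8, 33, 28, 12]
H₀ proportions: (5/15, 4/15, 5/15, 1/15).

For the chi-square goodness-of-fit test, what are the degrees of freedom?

df = k − 1 = 4 − 1 = 3

degrees of freedom = 3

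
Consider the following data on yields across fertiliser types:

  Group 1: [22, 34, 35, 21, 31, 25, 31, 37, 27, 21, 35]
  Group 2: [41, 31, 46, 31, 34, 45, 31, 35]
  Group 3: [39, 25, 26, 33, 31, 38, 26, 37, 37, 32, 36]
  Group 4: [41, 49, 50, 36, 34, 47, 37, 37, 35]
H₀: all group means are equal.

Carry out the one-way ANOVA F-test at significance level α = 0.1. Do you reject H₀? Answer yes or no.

Group means [29.00, 36.75, 32.73, 40.67], grand mean 34.333
SSB = Σnᵢ(x̄ᵢ−x̄)² = 748.985; SSW = ΣΣ(x−x̄ᵢ)² = 1237.682
MSB = 748.985/3 = 249.6616; MSW = 1237.682/35 = 35.3623
F = MSB/MSW = 7.0601
df = (3, 35)
p-value (upper-tail) = 0.00078
At α=0.1: p < α → reject H₀

reject H₀: yes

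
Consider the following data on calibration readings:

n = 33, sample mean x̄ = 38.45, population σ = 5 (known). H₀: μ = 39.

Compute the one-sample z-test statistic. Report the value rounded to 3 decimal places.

SE = σ/√n = 5/√33 = 0.8704
z = (x̄−μ₀)/SE = (38.45−39)/0.8704 = -0.6319

test statistic = -0.632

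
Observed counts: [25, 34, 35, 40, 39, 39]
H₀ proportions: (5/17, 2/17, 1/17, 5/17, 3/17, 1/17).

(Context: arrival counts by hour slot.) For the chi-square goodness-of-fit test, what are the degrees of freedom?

df = k − 1 = 6 − 1 = 5

degrees of freedom = 5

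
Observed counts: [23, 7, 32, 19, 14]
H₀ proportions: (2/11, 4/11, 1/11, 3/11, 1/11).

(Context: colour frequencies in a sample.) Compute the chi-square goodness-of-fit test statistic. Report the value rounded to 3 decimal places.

n = 95; E_i = n·p_i = [17.27, 34.55, 8.64, 25.91, 8.64]
χ² = (23−17.27)²/17.27 + (7−34.55)²/34.55 + (32−8.64)²/8.64 + (19−25.91)²/25.91 + (14−8.64)²/8.64 = 92.2412
df = 4

test statistic = 92.241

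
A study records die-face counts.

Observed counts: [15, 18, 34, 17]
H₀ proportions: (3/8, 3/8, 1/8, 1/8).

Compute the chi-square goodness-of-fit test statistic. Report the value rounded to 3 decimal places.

n = 84; E_i = n·p_i = [31.50, 31.50, 10.50, 10.50]
χ² = (15−31.50)²/31.50 + (18−31.50)²/31.50 + (34−10.50)²/10.50 + (17−10.50)²/10.50 = 71.0476
df = 3

test statistic = 71.048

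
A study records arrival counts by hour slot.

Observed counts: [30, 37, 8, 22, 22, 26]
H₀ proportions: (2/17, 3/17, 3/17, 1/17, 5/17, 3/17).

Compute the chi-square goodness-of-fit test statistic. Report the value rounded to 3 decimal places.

n = 145; E_i = n·p_i = [17.06, 25.59, 25.59, 8.53, 42.65, 25.59]
χ² = (30−17.06)²/17.06 + (37−25.59)²/25.59 + (8−25.59)²/25.59 + (22−8.53)²/8.53 + (22−42.65)²/42.65 + (26−25.59)²/25.59 = 58.2731
df = 5

test statistic = 58.273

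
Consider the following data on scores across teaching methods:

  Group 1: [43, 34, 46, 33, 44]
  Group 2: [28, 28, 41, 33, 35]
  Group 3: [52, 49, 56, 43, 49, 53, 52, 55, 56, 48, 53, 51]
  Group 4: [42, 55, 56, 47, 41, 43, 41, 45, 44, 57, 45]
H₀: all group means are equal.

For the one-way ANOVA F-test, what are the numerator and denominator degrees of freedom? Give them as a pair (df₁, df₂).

degrees of freedom = [3, 29]

k = 4 groups, N = 33 total
df = (k−1, N−k) = (4−1, 33−4) = (3, 29)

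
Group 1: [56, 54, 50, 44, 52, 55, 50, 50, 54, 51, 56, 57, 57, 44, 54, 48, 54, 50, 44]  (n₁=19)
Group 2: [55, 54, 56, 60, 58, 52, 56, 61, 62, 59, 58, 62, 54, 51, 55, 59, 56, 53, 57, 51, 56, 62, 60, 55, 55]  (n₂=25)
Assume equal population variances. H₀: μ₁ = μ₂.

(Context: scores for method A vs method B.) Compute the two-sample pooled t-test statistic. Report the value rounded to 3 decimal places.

x̄₁=51.579, s₁=4.273, n₁=19
x̄₂=56.680, s₂=3.338, n₂=25
s_p² = [18·4.273² + 24·3.338²]/42 = 14.1922
SE = √(s_p²·(1/19+1/25)) = 1.1466
t = (51.579−56.680)/1.1466 = -4.4489
df = 42

test statistic = -4.449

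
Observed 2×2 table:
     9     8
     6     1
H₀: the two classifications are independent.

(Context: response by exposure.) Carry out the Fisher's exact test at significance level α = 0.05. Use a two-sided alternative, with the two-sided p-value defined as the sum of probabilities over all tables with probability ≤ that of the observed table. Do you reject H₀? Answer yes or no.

Margins: r₁=17, r₂=7, c₁=15, c₂=9, n=24
p_obs = C(17,9)·C(7,6)/C(24,15); sum pmf over tables with pmf ≤ p_obs
p-value (two-sided) = 0.19071
At α=0.05: p ≥ α → fail to reject H₀

reject H₀: no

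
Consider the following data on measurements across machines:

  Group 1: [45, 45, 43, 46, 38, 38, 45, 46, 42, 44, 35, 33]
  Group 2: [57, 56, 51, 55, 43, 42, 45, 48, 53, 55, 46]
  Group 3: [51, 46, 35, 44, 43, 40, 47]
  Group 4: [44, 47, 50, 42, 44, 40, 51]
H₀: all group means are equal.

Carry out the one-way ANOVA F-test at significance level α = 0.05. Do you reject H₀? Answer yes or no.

reject H₀: yes

Group means [41.67, 50.09, 43.71, 45.43], grand mean 45.270
SSB = Σnᵢ(x̄ᵢ−x̄)² = 428.579; SSW = ΣΣ(x−x̄ᵢ)² = 786.719
MSB = 428.579/3 = 142.8596; MSW = 786.719/33 = 23.8400
F = MSB/MSW = 5.9924
df = (3, 33)
p-value (upper-tail) = 0.00224
At α=0.05: p < α → reject H₀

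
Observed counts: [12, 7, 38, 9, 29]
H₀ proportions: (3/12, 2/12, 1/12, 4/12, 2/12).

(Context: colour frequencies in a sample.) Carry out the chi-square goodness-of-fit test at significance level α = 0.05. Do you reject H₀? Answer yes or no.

reject H₀: yes

n = 95; E_i = n·p_i = [23.75, 15.83, 7.92, 31.67, 15.83]
χ² = (12−23.75)²/23.75 + (7−15.83)²/15.83 + (38−7.92)²/7.92 + (9−31.67)²/31.67 + (29−15.83)²/15.83 = 152.2316
df = 4
p-value (upper-tail) = 0.00000
At α=0.05: p < α → reject H₀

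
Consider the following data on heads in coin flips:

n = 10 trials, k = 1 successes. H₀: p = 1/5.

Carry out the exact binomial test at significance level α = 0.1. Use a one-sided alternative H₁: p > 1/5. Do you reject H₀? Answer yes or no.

reject H₀: no

Exact binomial: n=10, k=1, p₀=1/5=0.2000
P(X≥1) from Σ C(n,i)·p₀^i·(1−p₀)^(n−i)
p-value (one-sided, H₁ greater) = 0.89263
At α=0.1: p ≥ α → fail to reject H₀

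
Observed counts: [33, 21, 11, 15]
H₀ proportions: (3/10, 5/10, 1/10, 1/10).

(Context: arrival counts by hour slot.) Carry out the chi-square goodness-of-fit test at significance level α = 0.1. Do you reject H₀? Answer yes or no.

n = 80; E_i = n·p_i = [24.00, 40.00, 8.00, 8.00]
χ² = (33−24.00)²/24.00 + (21−40.00)²/40.00 + (11−8.00)²/8.00 + (15−8.00)²/8.00 = 19.6500
df = 3
p-value (upper-tail) = 0.00020
At α=0.1: p < α → reject H₀

reject H₀: yes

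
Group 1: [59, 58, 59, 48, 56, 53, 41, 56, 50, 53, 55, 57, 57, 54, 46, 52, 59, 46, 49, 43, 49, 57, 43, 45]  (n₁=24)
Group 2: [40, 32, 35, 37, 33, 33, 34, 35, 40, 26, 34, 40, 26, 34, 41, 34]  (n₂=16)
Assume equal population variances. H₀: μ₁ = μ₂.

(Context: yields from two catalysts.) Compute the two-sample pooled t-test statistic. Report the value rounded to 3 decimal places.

x̄₁=51.875, s₁=5.698, n₁=24
x̄₂=34.625, s₂=4.440, n₂=16
s_p² = [23·5.698² + 15·4.440²]/38 = 27.4309
SE = √(s_p²·(1/24+1/16)) = 1.6904
t = (51.875−34.625)/1.6904 = 10.2048
df = 38

test statistic = 10.205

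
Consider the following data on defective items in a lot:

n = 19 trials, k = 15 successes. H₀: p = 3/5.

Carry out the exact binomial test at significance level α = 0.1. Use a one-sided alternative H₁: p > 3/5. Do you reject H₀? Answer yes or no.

Exact binomial: n=19, k=15, p₀=3/5=0.6000
P(X≥15) from Σ C(n,i)·p₀^i·(1−p₀)^(n−i)
p-value (one-sided, H₁ greater) = 0.06961
At α=0.1: p < α → reject H₀

reject H₀: yes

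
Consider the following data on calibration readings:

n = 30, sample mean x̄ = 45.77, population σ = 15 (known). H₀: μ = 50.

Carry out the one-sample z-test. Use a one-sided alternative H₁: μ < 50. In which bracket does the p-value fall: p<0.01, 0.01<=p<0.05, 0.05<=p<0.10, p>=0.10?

SE = σ/√n = 15/√30 = 2.7386
z = (x̄−μ₀)/SE = (45.77−50)/2.7386 = -1.5446
p-value (one-sided, H₁ less) = 0.06122
→ bracket: 0.05<=p<0.10

p-value bracket: 0.05<=p<0.10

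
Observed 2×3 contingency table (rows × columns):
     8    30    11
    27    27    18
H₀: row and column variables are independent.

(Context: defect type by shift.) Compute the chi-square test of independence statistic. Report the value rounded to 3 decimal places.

Row totals [49, 72], col totals [35, 57, 29], n=121
χ² = (8−14.17)²/14.17 + (30−23.08)²/23.08 + (11−11.74)²/11.74 + (27−20.83)²/20.83 + (27−33.92)²/33.92 + (18−17.26)²/17.26 = 8.0819
df = 2

test statistic = 8.082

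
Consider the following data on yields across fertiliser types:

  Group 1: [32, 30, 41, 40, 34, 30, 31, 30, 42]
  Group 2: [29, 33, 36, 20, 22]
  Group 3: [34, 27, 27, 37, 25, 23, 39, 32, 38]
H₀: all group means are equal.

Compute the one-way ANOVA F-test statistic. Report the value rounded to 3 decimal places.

test statistic = 1.992

Group means [34.44, 28.00, 31.33], grand mean 31.826
SSB = Σnᵢ(x̄ᵢ−x̄)² = 137.082; SSW = ΣΣ(x−x̄ᵢ)² = 688.222
MSB = 137.082/2 = 68.5411; MSW = 688.222/20 = 34.4111
F = MSB/MSW = 1.9918
df = (2, 20)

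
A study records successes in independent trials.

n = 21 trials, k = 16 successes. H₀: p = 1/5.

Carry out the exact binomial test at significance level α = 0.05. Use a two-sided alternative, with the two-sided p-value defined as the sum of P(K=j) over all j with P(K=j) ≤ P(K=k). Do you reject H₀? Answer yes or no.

reject H₀: yes

Exact binomial: n=21, k=16, p₀=1/5=0.2000
P(X=j) = C(n,j)·p₀^j·(1−p₀)^(n−j); p = Σ P(X=j) over j with P(X=j) ≤ P(X=16)
p-value (two-sided) = 0.00000
At α=0.05: p < α → reject H₀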